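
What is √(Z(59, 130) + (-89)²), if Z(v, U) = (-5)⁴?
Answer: √8546 ≈ 92.445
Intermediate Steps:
Z(v, U) = 625
√(Z(59, 130) + (-89)²) = √(625 + (-89)²) = √(625 + 7921) = √8546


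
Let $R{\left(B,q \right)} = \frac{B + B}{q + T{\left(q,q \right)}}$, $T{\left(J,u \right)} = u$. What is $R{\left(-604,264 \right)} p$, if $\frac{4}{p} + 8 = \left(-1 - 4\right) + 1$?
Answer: $\frac{151}{198} \approx 0.76263$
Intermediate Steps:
$R{\left(B,q \right)} = \frac{B}{q}$ ($R{\left(B,q \right)} = \frac{B + B}{q + q} = \frac{2 B}{2 q} = 2 B \frac{1}{2 q} = \frac{B}{q}$)
$p = - \frac{1}{3}$ ($p = \frac{4}{-8 + \left(\left(-1 - 4\right) + 1\right)} = \frac{4}{-8 + \left(-5 + 1\right)} = \frac{4}{-8 - 4} = \frac{4}{-12} = 4 \left(- \frac{1}{12}\right) = - \frac{1}{3} \approx -0.33333$)
$R{\left(-604,264 \right)} p = - \frac{604}{264} \left(- \frac{1}{3}\right) = \left(-604\right) \frac{1}{264} \left(- \frac{1}{3}\right) = \left(- \frac{151}{66}\right) \left(- \frac{1}{3}\right) = \frac{151}{198}$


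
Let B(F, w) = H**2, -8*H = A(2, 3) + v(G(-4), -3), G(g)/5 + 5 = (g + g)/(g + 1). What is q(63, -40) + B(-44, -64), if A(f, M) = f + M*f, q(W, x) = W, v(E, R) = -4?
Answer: 253/4 ≈ 63.250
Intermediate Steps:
G(g) = -25 + 10*g/(1 + g) (G(g) = -25 + 5*((g + g)/(g + 1)) = -25 + 5*((2*g)/(1 + g)) = -25 + 5*(2*g/(1 + g)) = -25 + 10*g/(1 + g))
H = -1/2 (H = -(2*(1 + 3) - 4)/8 = -(2*4 - 4)/8 = -(8 - 4)/8 = -1/8*4 = -1/2 ≈ -0.50000)
B(F, w) = 1/4 (B(F, w) = (-1/2)**2 = 1/4)
q(63, -40) + B(-44, -64) = 63 + 1/4 = 253/4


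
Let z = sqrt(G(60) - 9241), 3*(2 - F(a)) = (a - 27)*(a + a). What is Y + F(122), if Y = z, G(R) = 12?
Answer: -23174/3 + I*sqrt(9229) ≈ -7724.7 + 96.068*I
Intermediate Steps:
F(a) = 2 - 2*a*(-27 + a)/3 (F(a) = 2 - (a - 27)*(a + a)/3 = 2 - (-27 + a)*2*a/3 = 2 - 2*a*(-27 + a)/3)
z = I*sqrt(9229) (z = sqrt(12 - 9241) = sqrt(-9229) = I*sqrt(9229) ≈ 96.068*I)
Y = I*sqrt(9229) ≈ 96.068*I
Y + F(122) = I*sqrt(9229) + (2 + 18*122 - 2/3*122**2) = I*sqrt(9229) + (2 + 2196 - 2/3*14884) = I*sqrt(9229) + (2 + 2196 - 29768/3) = I*sqrt(9229) - 23174/3 = -23174/3 + I*sqrt(9229)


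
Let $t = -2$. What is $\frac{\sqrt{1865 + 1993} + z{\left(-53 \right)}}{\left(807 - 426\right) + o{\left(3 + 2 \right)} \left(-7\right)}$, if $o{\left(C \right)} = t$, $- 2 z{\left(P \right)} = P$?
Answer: $\frac{53}{790} + \frac{\sqrt{3858}}{395} \approx 0.22434$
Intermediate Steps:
$z{\left(P \right)} = - \frac{P}{2}$
$o{\left(C \right)} = -2$
$\frac{\sqrt{1865 + 1993} + z{\left(-53 \right)}}{\left(807 - 426\right) + o{\left(3 + 2 \right)} \left(-7\right)} = \frac{\sqrt{1865 + 1993} - - \frac{53}{2}}{\left(807 - 426\right) - -14} = \frac{\sqrt{3858} + \frac{53}{2}}{\left(807 - 426\right) + 14} = \frac{\frac{53}{2} + \sqrt{3858}}{381 + 14} = \frac{\frac{53}{2} + \sqrt{3858}}{395} = \left(\frac{53}{2} + \sqrt{3858}\right) \frac{1}{395} = \frac{53}{790} + \frac{\sqrt{3858}}{395}$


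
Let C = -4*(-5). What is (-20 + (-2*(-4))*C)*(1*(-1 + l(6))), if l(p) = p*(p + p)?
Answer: 9940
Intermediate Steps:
l(p) = 2*p² (l(p) = p*(2*p) = 2*p²)
C = 20
(-20 + (-2*(-4))*C)*(1*(-1 + l(6))) = (-20 - 2*(-4)*20)*(1*(-1 + 2*6²)) = (-20 + 8*20)*(1*(-1 + 2*36)) = (-20 + 160)*(1*(-1 + 72)) = 140*(1*71) = 140*71 = 9940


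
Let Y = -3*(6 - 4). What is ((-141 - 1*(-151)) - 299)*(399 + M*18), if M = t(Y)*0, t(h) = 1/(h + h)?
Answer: -115311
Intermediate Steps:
Y = -6 (Y = -3*2 = -6)
t(h) = 1/(2*h)
M = 0 (M = ((1/2)/(-6))*0 = ((1/2)*(-1/6))*0 = -1/12*0 = 0)
((-141 - 1*(-151)) - 299)*(399 + M*18) = ((-141 - 1*(-151)) - 299)*(399 + 0*18) = ((-141 + 151) - 299)*(399 + 0) = (10 - 299)*399 = -289*399 = -115311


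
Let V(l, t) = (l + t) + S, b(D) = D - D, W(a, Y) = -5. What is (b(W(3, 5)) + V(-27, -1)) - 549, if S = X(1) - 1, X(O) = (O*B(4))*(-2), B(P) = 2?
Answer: -582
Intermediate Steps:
b(D) = 0
X(O) = -4*O (X(O) = (O*2)*(-2) = (2*O)*(-2) = -4*O)
S = -5 (S = -4*1 - 1 = -4 - 1 = -5)
V(l, t) = -5 + l + t (V(l, t) = (l + t) - 5 = -5 + l + t)
(b(W(3, 5)) + V(-27, -1)) - 549 = (0 + (-5 - 27 - 1)) - 549 = (0 - 33) - 549 = -33 - 549 = -582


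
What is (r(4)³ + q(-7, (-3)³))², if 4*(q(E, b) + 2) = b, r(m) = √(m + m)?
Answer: 9417/16 - 280*√2 ≈ 192.58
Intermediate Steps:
r(m) = √2*√m (r(m) = √(2*m) = √2*√m)
q(E, b) = -2 + b/4
(r(4)³ + q(-7, (-3)³))² = ((√2*√4)³ + (-2 + (¼)*(-3)³))² = ((√2*2)³ + (-2 + (¼)*(-27)))² = ((2*√2)³ + (-2 - 27/4))² = (16*√2 - 35/4)² = (-35/4 + 16*√2)²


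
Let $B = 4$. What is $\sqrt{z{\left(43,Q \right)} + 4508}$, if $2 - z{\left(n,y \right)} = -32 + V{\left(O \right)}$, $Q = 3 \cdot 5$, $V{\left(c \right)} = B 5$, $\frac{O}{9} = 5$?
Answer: $\sqrt{4522} \approx 67.246$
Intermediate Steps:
$O = 45$ ($O = 9 \cdot 5 = 45$)
$V{\left(c \right)} = 20$ ($V{\left(c \right)} = 4 \cdot 5 = 20$)
$Q = 15$
$z{\left(n,y \right)} = 14$ ($z{\left(n,y \right)} = 2 - \left(-32 + 20\right) = 2 - -12 = 2 + 12 = 14$)
$\sqrt{z{\left(43,Q \right)} + 4508} = \sqrt{14 + 4508} = \sqrt{4522}$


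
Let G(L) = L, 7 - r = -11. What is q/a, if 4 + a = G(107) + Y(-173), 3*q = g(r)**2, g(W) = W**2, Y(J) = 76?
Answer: 34992/179 ≈ 195.49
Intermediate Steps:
r = 18 (r = 7 - 1*(-11) = 7 + 11 = 18)
q = 34992 (q = (18**2)**2/3 = (1/3)*324**2 = (1/3)*104976 = 34992)
a = 179 (a = -4 + (107 + 76) = -4 + 183 = 179)
q/a = 34992/179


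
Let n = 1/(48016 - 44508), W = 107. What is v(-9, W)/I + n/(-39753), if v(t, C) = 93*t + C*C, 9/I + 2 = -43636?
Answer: -7175448689541217/139453524 ≈ -5.1454e+7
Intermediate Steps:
I = -3/14546 (I = 9/(-2 - 43636) = 9/(-43638) = 9*(-1/43638) = -3/14546 ≈ -0.00020624)
v(t, C) = C² + 93*t (v(t, C) = 93*t + C² = C² + 93*t)
n = 1/3508 ≈ 0.00028506
v(-9, W)/I + n/(-39753) = (107² + 93*(-9))/(-3/14546) + (1/3508)/(-39753) = (11449 - 837)*(-14546/3) + (1/3508)*(-1/39753) = 10612*(-14546/3) - 1/139453524 = -154362152/3 - 1/139453524 = -7175448689541217/139453524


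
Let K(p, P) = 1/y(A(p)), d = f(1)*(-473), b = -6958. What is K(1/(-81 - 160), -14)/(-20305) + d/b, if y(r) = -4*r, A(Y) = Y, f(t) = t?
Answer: 18370091/282564380 ≈ 0.065012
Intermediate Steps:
d = -473 (d = 1*(-473) = -473)
K(p, P) = -1/(4*p) (K(p, P) = 1/(-4*p) = -1/(4*p))
K(1/(-81 - 160), -14)/(-20305) + d/b = -1/(4*(1/(-81 - 160)))/(-20305) - 473/(-6958) = -1/(4*(1/(-241)))*(-1/20305) - 473*(-1/6958) = -1/(4*(-1/241))*(-1/20305) + 473/6958 = -1/4*(-241)*(-1/20305) + 473/6958 = (241/4)*(-1/20305) + 473/6958 = -241/81220 + 473/6958 = 18370091/282564380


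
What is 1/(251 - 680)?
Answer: -1/429 ≈ -0.0023310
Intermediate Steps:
1/(251 - 680) = 1/(-429) = -1/429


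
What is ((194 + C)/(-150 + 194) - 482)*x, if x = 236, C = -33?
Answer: -1241773/11 ≈ -1.1289e+5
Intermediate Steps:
((194 + C)/(-150 + 194) - 482)*x = ((194 - 33)/(-150 + 194) - 482)*236 = (161/44 - 482)*236 = -21047/44*236 = -1241773/11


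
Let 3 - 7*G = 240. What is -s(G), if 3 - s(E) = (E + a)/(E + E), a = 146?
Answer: -2207/474 ≈ -4.6561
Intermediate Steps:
G = -237/7 (G = 3/7 - ⅐*240 = 3/7 - 240/7 = -237/7 ≈ -33.857)
s(E) = 3 - (146 + E)/(2*E) (s(E) = 3 - (E + 146)/(E + E) = 3 - (146 + E)/(2*E))
-s(G) = -(5/2 - 73/(-237/7)) = -(5/2 - 73*(-7/237)) = -(5/2 + 511/237) = -1*2207/474 = -2207/474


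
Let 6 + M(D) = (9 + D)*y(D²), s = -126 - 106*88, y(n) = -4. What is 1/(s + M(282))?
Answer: -1/10624 ≈ -9.4126e-5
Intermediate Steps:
s = -9454 (s = -126 - 9328 = -9454)
M(D) = -42 - 4*D (M(D) = -6 + (9 + D)*(-4) = -6 + (-36 - 4*D) = -42 - 4*D)
1/(s + M(282)) = 1/(-9454 + (-42 - 4*282)) = 1/(-9454 + (-42 - 1128)) = 1/(-9454 - 1170) = 1/(-10624) = -1/10624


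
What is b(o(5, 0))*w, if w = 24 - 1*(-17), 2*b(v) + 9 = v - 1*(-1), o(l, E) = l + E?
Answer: -123/2 ≈ -61.500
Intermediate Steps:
o(l, E) = E + l
b(v) = -4 + v/2 (b(v) = -9/2 + (v - 1*(-1))/2 = -9/2 + (v + 1)/2 = -9/2 + (1 + v)/2 = -9/2 + (½ + v/2) = -4 + v/2)
w = 41 (w = 24 + 17 = 41)
b(o(5, 0))*w = (-4 + (0 + 5)/2)*41 = (-4 + (½)*5)*41 = (-4 + 5/2)*41 = -3/2*41 = -123/2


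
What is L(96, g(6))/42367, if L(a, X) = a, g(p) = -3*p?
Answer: 96/42367 ≈ 0.0022659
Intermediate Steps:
L(96, g(6))/42367 = 96/42367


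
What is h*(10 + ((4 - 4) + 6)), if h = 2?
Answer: 32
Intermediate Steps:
h*(10 + ((4 - 4) + 6)) = 2*(10 + ((4 - 4) + 6)) = 2*(10 + (0 + 6)) = 2*(10 + 6) = 2*16 = 32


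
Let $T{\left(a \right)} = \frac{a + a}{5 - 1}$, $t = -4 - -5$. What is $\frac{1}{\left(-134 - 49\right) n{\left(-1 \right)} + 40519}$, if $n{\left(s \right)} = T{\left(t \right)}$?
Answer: $\frac{2}{80855} \approx 2.4736 \cdot 10^{-5}$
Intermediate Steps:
$t = 1$ ($t = -4 + 5 = 1$)
$T{\left(a \right)} = \frac{a}{2}$ ($T{\left(a \right)} = \frac{2 a}{4} = 2 a \frac{1}{4} = \frac{a}{2}$)
$n{\left(s \right)} = \frac{1}{2}$ ($n{\left(s \right)} = \frac{1}{2} \cdot 1 = \frac{1}{2}$)
$\frac{1}{\left(-134 - 49\right) n{\left(-1 \right)} + 40519} = \frac{1}{\left(-134 - 49\right) \frac{1}{2} + 40519} = \frac{1}{\left(-183\right) \frac{1}{2} + 40519} = \frac{1}{- \frac{183}{2} + 40519} = \frac{1}{\frac{80855}{2}} = \frac{2}{80855}$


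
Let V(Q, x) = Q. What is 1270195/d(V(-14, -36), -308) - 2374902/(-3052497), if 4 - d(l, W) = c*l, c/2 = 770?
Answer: 1309492937881/21941348436 ≈ 59.682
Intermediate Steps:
c = 1540 (c = 2*770 = 1540)
d(l, W) = 4 - 1540*l
1270195/d(V(-14, -36), -308) - 2374902/(-3052497) = 1270195/(4 - 1540*(-14)) - 2374902/(-3052497) = 1270195/(4 + 21560) - 2374902*(-1/3052497) = 1270195/21564 + 791634/1017499 = 1309492937881/21941348436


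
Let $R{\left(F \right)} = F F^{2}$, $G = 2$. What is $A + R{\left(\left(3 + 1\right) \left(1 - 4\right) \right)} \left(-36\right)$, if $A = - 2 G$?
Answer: $62204$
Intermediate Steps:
$A = -4$ ($A = \left(-2\right) 2 = -4$)
$R{\left(F \right)} = F^{3}$
$A + R{\left(\left(3 + 1\right) \left(1 - 4\right) \right)} \left(-36\right) = -4 + \left(\left(3 + 1\right) \left(1 - 4\right)\right)^{3} \left(-36\right) = -4 + \left(4 \left(-3\right)\right)^{3} \left(-36\right) = -4 + \left(-12\right)^{3} \left(-36\right) = -4 - -62208 = -4 + 62208 = 62204$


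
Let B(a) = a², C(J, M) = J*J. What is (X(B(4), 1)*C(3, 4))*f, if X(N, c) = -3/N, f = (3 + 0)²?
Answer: -243/16 ≈ -15.188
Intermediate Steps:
C(J, M) = J²
f = 9 (f = 3² = 9)
(X(B(4), 1)*C(3, 4))*f = (-3/(4²)*3²)*9 = (-3/16*9)*9 = (-3*1/16*9)*9 = -3/16*9*9 = -27/16*9 = -243/16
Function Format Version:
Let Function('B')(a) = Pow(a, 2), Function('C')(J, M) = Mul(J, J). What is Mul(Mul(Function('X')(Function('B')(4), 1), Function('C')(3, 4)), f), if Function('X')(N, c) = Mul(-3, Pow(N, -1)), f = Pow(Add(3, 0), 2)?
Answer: Rational(-243, 16) ≈ -15.188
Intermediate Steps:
Function('C')(J, M) = Pow(J, 2)
f = 9 (f = Pow(3, 2) = 9)
Mul(Mul(Function('X')(Function('B')(4), 1), Function('C')(3, 4)), f) = Mul(Mul(Mul(-3, Pow(Pow(4, 2), -1)), Pow(3, 2)), 9) = Mul(Mul(Mul(-3, Pow(16, -1)), 9), 9) = Mul(Mul(Mul(-3, Rational(1, 16)), 9), 9) = Mul(Mul(Rational(-3, 16), 9), 9) = Mul(Rational(-27, 16), 9) = Rational(-243, 16)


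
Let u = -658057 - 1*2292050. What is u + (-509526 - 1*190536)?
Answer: -3650169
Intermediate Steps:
u = -2950107 (u = -658057 - 2292050 = -2950107)
u + (-509526 - 1*190536) = -2950107 + (-509526 - 1*190536) = -2950107 + (-509526 - 190536) = -2950107 - 700062 = -3650169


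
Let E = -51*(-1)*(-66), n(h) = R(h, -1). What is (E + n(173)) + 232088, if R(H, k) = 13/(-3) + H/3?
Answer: 686326/3 ≈ 2.2878e+5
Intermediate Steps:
R(H, k) = -13/3 + H/3 (R(H, k) = 13*(-⅓) + H*(⅓) = -13/3 + H/3)
n(h) = -13/3 + h/3
E = -3366 (E = 51*(-66) = -3366)
(E + n(173)) + 232088 = (-3366 + (-13/3 + (⅓)*173)) + 232088 = (-3366 + (-13/3 + 173/3)) + 232088 = (-3366 + 160/3) + 232088 = -9938/3 + 232088 = 686326/3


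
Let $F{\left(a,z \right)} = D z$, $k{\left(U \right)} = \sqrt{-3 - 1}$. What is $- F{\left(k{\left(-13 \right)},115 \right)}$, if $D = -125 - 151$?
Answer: $31740$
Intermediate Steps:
$D = -276$ ($D = -125 - 151 = -276$)
$k{\left(U \right)} = 2 i$ ($k{\left(U \right)} = \sqrt{-4} = 2 i$)
$F{\left(a,z \right)} = - 276 z$
$- F{\left(k{\left(-13 \right)},115 \right)} = - \left(-276\right) 115 = \left(-1\right) \left(-31740\right) = 31740$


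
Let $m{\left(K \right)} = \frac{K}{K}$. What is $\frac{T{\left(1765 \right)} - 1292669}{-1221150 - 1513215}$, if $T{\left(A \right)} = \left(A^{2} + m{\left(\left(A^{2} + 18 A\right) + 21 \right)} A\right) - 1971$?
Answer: $- \frac{121490}{182291} \approx -0.66646$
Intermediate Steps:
$m{\left(K \right)} = 1$
$T{\left(A \right)} = -1971 + A + A^{2}$ ($T{\left(A \right)} = \left(A^{2} + 1 A\right) - 1971 = \left(A^{2} + A\right) - 1971 = \left(A + A^{2}\right) - 1971 = -1971 + A + A^{2}$)
$\frac{T{\left(1765 \right)} - 1292669}{-1221150 - 1513215} = \frac{\left(-1971 + 1765 + 1765^{2}\right) - 1292669}{-1221150 - 1513215} = \frac{\left(-1971 + 1765 + 3115225\right) - 1292669}{-2734365} = \left(3115019 - 1292669\right) \left(- \frac{1}{2734365}\right) = 1822350 \left(- \frac{1}{2734365}\right) = - \frac{121490}{182291}$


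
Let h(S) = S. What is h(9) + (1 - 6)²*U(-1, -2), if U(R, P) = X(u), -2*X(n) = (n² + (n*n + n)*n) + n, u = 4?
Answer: -1241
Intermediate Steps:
X(n) = -n/2 - n²/2 - n*(n + n²)/2 (X(n) = -((n² + (n*n + n)*n) + n)/2 = -((n² + (n² + n)*n) + n)/2 = -((n² + (n + n²)*n) + n)/2 = -((n² + n*(n + n²)) + n)/2 = -(n + n² + n*(n + n²))/2 = -n/2 - n²/2 - n*(n + n²)/2)
U(R, P) = -50 (U(R, P) = -½*4*(1 + 4² + 2*4) = -½*4*(1 + 16 + 8) = -½*4*25 = -50)
h(9) + (1 - 6)²*U(-1, -2) = 9 + (1 - 6)²*(-50) = 9 + (-5)²*(-50) = 9 + 25*(-50) = 9 - 1250 = -1241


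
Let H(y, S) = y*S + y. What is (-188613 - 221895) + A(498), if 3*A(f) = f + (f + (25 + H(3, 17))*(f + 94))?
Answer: -1183760/3 ≈ -3.9459e+5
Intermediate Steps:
H(y, S) = y + S*y (H(y, S) = S*y + y = y + S*y)
A(f) = 7426/3 + 27*f (A(f) = (f + (f + (25 + 3*(1 + 17))*(f + 94)))/3 = (f + (f + (25 + 3*18)*(94 + f)))/3 = (f + (f + (25 + 54)*(94 + f)))/3 = (f + (f + 79*(94 + f)))/3 = (f + (f + (7426 + 79*f)))/3 = (f + (7426 + 80*f))/3 = (7426 + 81*f)/3 = 7426/3 + 27*f)
(-188613 - 221895) + A(498) = (-188613 - 221895) + (7426/3 + 27*498) = -410508 + (7426/3 + 13446) = -410508 + 47764/3 = -1183760/3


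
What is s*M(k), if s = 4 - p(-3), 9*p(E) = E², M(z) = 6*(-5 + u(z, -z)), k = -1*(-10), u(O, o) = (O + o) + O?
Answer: 90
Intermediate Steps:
u(O, o) = o + 2*O
k = 10
M(z) = -30 + 6*z (M(z) = 6*(-5 + (-z + 2*z)) = 6*(-5 + z) = -30 + 6*z)
p(E) = E²/9
s = 3 (s = 4 - (-3)²/9 = 4 - 9/9 = 4 - 1*1 = 4 - 1 = 3)
s*M(k) = 3*(-30 + 6*10) = 3*(-30 + 60) = 3*30 = 90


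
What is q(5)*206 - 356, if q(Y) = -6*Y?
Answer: -6536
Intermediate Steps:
q(5)*206 - 356 = -6*5*206 - 356 = -30*206 - 356 = -6180 - 356 = -6536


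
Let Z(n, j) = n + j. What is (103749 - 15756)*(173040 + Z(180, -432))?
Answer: 15204134484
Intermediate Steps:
Z(n, j) = j + n
(103749 - 15756)*(173040 + Z(180, -432)) = (103749 - 15756)*(173040 + (-432 + 180)) = 87993*(173040 - 252) = 87993*172788 = 15204134484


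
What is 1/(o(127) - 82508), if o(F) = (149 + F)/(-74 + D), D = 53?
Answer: -7/577648 ≈ -1.2118e-5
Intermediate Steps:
o(F) = -149/21 - F/21 (o(F) = (149 + F)/(-74 + 53) = (149 + F)/(-21) = (149 + F)*(-1/21) = -149/21 - F/21)
1/(o(127) - 82508) = 1/((-149/21 - 1/21*127) - 82508) = 1/((-149/21 - 127/21) - 82508) = 1/(-92/7 - 82508) = 1/(-577648/7) = -7/577648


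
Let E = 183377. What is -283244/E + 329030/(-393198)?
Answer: -6604134947/2773210371 ≈ -2.3814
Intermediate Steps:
-283244/E + 329030/(-393198) = -283244/183377 + 329030/(-393198) = -283244*1/183377 + 329030*(-1/393198) = -283244/183377 - 12655/15123 = -6604134947/2773210371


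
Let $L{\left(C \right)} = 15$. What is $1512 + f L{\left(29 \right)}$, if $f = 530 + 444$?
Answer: $16122$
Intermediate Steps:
$f = 974$
$1512 + f L{\left(29 \right)} = 1512 + 974 \cdot 15 = 1512 + 14610 = 16122$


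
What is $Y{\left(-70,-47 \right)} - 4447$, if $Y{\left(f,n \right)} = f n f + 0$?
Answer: $-234747$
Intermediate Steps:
$Y{\left(f,n \right)} = n f^{2}$ ($Y{\left(f,n \right)} = f f n + 0 = n f^{2} + 0 = n f^{2}$)
$Y{\left(-70,-47 \right)} - 4447 = - 47 \left(-70\right)^{2} - 4447 = \left(-47\right) 4900 - 4447 = -230300 - 4447 = -234747$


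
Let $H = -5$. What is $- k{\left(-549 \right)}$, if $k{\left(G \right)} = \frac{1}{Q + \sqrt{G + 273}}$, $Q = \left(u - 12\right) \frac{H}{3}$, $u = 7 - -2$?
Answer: $\frac{i}{- 5 i + 2 \sqrt{69}} \approx -0.016611 + 0.055194 i$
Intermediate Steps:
$u = 9$ ($u = 7 + 2 = 9$)
$Q = 5$ ($Q = \left(9 - 12\right) \left(- \frac{5}{3}\right) = - 3 \left(\left(-5\right) \frac{1}{3}\right) = \left(-3\right) \left(- \frac{5}{3}\right) = 5$)
$k{\left(G \right)} = \frac{1}{5 + \sqrt{273 + G}}$ ($k{\left(G \right)} = \frac{1}{5 + \sqrt{G + 273}} = \frac{1}{5 + \sqrt{273 + G}}$)
$- k{\left(-549 \right)} = - \frac{1}{5 + \sqrt{273 - 549}} = - \frac{1}{5 + \sqrt{-276}} = - \frac{1}{5 + 2 i \sqrt{69}}$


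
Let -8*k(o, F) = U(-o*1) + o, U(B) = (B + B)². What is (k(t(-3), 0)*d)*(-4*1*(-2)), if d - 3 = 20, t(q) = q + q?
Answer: -3174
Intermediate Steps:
t(q) = 2*q
U(B) = 4*B² (U(B) = (2*B)² = 4*B²)
d = 23 (d = 3 + 20 = 23)
k(o, F) = -o²/2 - o/8 (k(o, F) = -(4*(-o*1)² + o)/8 = -(4*(-o)² + o)/8 = -(4*o² + o)/8 = -(o + 4*o²)/8 = -o²/2 - o/8)
(k(t(-3), 0)*d)*(-4*1*(-2)) = (((2*(-3))*(-1 - 8*(-3))/8)*23)*(-4*1*(-2)) = (((⅛)*(-6)*(-1 - 4*(-6)))*23)*(-4*(-2)) = (((⅛)*(-6)*(-1 + 24))*23)*8 = (((⅛)*(-6)*23)*23)*8 = -69/4*23*8 = -1587/4*8 = -3174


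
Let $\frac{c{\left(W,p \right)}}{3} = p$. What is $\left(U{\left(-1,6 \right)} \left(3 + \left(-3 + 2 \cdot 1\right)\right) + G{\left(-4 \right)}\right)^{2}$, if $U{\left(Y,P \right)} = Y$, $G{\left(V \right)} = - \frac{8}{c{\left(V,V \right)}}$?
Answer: $\frac{16}{9} \approx 1.7778$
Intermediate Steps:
$c{\left(W,p \right)} = 3 p$
$G{\left(V \right)} = - \frac{8}{3 V}$
$\left(U{\left(-1,6 \right)} \left(3 + \left(-3 + 2 \cdot 1\right)\right) + G{\left(-4 \right)}\right)^{2} = \left(- (3 + \left(-3 + 2 \cdot 1\right)) - \frac{8}{3 \left(-4\right)}\right)^{2} = \left(- (3 + \left(-3 + 2\right)) - - \frac{2}{3}\right)^{2} = \left(- (3 - 1) + \frac{2}{3}\right)^{2} = \left(\left(-1\right) 2 + \frac{2}{3}\right)^{2} = \left(-2 + \frac{2}{3}\right)^{2} = \left(- \frac{4}{3}\right)^{2} = \frac{16}{9}$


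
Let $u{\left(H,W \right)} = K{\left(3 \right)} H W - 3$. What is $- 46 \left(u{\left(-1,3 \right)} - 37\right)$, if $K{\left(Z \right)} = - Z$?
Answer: $1426$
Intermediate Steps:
$u{\left(H,W \right)} = -3 - 3 H W$ ($u{\left(H,W \right)} = \left(-1\right) 3 H W - 3 = - 3 H W - 3 = -3 - 3 H W$)
$- 46 \left(u{\left(-1,3 \right)} - 37\right) = - 46 \left(\left(-3 - \left(-3\right) 3\right) - 37\right) = - 46 \left(\left(-3 + 9\right) - 37\right) = - 46 \left(6 - 37\right) = \left(-46\right) \left(-31\right) = 1426$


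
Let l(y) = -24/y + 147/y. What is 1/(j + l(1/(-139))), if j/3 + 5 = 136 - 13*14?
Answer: -1/17250 ≈ -5.7971e-5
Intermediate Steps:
l(y) = 123/y
j = -153 (j = -15 + 3*(136 - 13*14) = -15 + 3*(136 - 182) = -15 + 3*(-46) = -15 - 138 = -153)
1/(j + l(1/(-139))) = 1/(-153 + 123/(1/(-139))) = 1/(-153 + 123/(-1/139)) = 1/(-153 + 123*(-139)) = 1/(-153 - 17097) = 1/(-17250) = -1/17250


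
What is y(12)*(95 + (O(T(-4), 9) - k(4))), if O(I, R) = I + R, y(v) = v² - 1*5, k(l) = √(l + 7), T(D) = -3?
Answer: 14039 - 139*√11 ≈ 13578.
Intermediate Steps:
k(l) = √(7 + l)
y(v) = -5 + v² (y(v) = v² - 5 = -5 + v²)
y(12)*(95 + (O(T(-4), 9) - k(4))) = (-5 + 12²)*(95 + ((-3 + 9) - √(7 + 4))) = (-5 + 144)*(95 + (6 - √11)) = 139*(101 - √11) = 14039 - 139*√11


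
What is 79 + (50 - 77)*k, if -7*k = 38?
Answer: 1579/7 ≈ 225.57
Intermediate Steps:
k = -38/7 (k = -⅐*38 = -38/7 ≈ -5.4286)
79 + (50 - 77)*k = 79 + (50 - 77)*(-38/7) = 79 - 27*(-38/7) = 79 + 1026/7 = 1579/7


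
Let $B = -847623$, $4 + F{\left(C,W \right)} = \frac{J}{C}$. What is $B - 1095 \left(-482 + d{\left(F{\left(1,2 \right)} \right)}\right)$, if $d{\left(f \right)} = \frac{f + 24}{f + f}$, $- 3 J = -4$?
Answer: $-315453$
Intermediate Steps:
$J = \frac{4}{3}$ ($J = \left(- \frac{1}{3}\right) \left(-4\right) = \frac{4}{3} \approx 1.3333$)
$F{\left(C,W \right)} = -4 + \frac{4}{3 C}$
$d{\left(f \right)} = \frac{24 + f}{2 f}$
$B - 1095 \left(-482 + d{\left(F{\left(1,2 \right)} \right)}\right) = -847623 - 1095 \left(-482 + \frac{24 - \left(4 - \frac{4}{3 \cdot 1}\right)}{2 \left(-4 + \frac{4}{3 \cdot 1}\right)}\right) = -847623 - 1095 \left(-482 + \frac{24 + \left(-4 + \frac{4}{3} \cdot 1\right)}{2 \left(-4 + \frac{4}{3} \cdot 1\right)}\right) = -847623 - 1095 \left(-482 + \frac{24 + \left(-4 + \frac{4}{3}\right)}{2 \left(-4 + \frac{4}{3}\right)}\right) = -847623 - 1095 \left(-482 + \frac{24 - \frac{8}{3}}{2 \left(- \frac{8}{3}\right)}\right) = -847623 - 1095 \left(-482 + \frac{1}{2} \left(- \frac{3}{8}\right) \frac{64}{3}\right) = -847623 - 1095 \left(-482 - 4\right) = -847623 - -532170 = -847623 + 532170 = -315453$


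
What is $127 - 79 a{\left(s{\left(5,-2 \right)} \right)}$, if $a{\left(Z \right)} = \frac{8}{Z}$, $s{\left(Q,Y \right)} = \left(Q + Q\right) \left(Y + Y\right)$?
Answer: $\frac{714}{5} \approx 142.8$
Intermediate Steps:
$s{\left(Q,Y \right)} = 4 Q Y$ ($s{\left(Q,Y \right)} = 2 Q 2 Y = 4 Q Y$)
$127 - 79 a{\left(s{\left(5,-2 \right)} \right)} = 127 - 79 \frac{8}{4 \cdot 5 \left(-2\right)} = 127 - 79 \frac{8}{-40} = 127 - 79 \cdot 8 \left(- \frac{1}{40}\right) = 127 - - \frac{79}{5} = 127 + \frac{79}{5} = \frac{714}{5}$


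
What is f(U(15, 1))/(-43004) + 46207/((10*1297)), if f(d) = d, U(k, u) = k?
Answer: 993445639/278880940 ≈ 3.5623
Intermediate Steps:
f(U(15, 1))/(-43004) + 46207/((10*1297)) = 15/(-43004) + 46207/((10*1297)) = 15*(-1/43004) + 46207/12970 = -15/43004 + 46207*(1/12970) = -15/43004 + 46207/12970 = 993445639/278880940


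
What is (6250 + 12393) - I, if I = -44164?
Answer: 62807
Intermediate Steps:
(6250 + 12393) - I = (6250 + 12393) - 1*(-44164) = 18643 + 44164 = 62807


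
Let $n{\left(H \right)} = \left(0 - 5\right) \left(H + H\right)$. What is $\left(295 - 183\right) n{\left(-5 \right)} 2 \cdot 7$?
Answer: $78400$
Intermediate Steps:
$n{\left(H \right)} = - 10 H$ ($n{\left(H \right)} = - 5 \cdot 2 H = - 10 H$)
$\left(295 - 183\right) n{\left(-5 \right)} 2 \cdot 7 = \left(295 - 183\right) \left(-10\right) \left(-5\right) 2 \cdot 7 = \left(295 - 183\right) 50 \cdot 2 \cdot 7 = 112 \cdot 100 \cdot 7 = 112 \cdot 700 = 78400$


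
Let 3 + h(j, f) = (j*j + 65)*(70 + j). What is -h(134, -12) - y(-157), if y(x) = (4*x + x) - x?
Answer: -3675653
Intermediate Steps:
h(j, f) = -3 + (65 + j²)*(70 + j) (h(j, f) = -3 + (j*j + 65)*(70 + j) = -3 + (j² + 65)*(70 + j) = -3 + (65 + j²)*(70 + j))
y(x) = 4*x (y(x) = 5*x - x = 4*x)
-h(134, -12) - y(-157) = -(4547 + 134³ + 65*134 + 70*134²) - 4*(-157) = -(4547 + 2406104 + 8710 + 70*17956) - 1*(-628) = -(4547 + 2406104 + 8710 + 1256920) + 628 = -1*3676281 + 628 = -3676281 + 628 = -3675653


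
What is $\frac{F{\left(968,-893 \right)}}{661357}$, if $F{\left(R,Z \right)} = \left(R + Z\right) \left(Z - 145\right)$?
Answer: $- \frac{77850}{661357} \approx -0.11771$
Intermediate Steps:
$F{\left(R,Z \right)} = \left(-145 + Z\right) \left(R + Z\right)$ ($F{\left(R,Z \right)} = \left(R + Z\right) \left(-145 + Z\right) = \left(-145 + Z\right) \left(R + Z\right)$)
$\frac{F{\left(968,-893 \right)}}{661357} = \frac{\left(-893\right)^{2} - 140360 - -129485 + 968 \left(-893\right)}{661357} = \left(797449 - 140360 + 129485 - 864424\right) \frac{1}{661357} = \left(-77850\right) \frac{1}{661357} = - \frac{77850}{661357}$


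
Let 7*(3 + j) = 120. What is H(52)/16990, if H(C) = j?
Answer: 99/118930 ≈ 0.00083242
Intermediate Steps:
j = 99/7 (j = -3 + (⅐)*120 = -3 + 120/7 = 99/7 ≈ 14.143)
H(C) = 99/7
H(52)/16990 = (99/7)/16990 = (99/7)*(1/16990) = 99/118930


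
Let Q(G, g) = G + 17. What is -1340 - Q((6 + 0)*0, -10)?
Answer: -1357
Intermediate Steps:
Q(G, g) = 17 + G
-1340 - Q((6 + 0)*0, -10) = -1340 - (17 + (6 + 0)*0) = -1340 - (17 + 6*0) = -1340 - (17 + 0) = -1340 - 1*17 = -1340 - 17 = -1357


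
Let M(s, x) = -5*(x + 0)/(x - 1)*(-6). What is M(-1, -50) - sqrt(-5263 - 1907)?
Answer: 500/17 - I*sqrt(7170) ≈ 29.412 - 84.676*I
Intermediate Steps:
M(s, x) = 30*x/(-1 + x) (M(s, x) = -5*x/(-1 + x)*(-6) = 30*x/(-1 + x))
M(-1, -50) - sqrt(-5263 - 1907) = 30*(-50)/(-1 - 50) - sqrt(-5263 - 1907) = 30*(-50)/(-51) - sqrt(-7170) = 30*(-50)*(-1/51) - I*sqrt(7170) = 500/17 - I*sqrt(7170)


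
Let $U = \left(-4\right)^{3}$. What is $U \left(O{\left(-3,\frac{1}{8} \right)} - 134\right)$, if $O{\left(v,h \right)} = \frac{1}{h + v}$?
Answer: $\frac{197760}{23} \approx 8598.3$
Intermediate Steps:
$U = -64$
$U \left(O{\left(-3,\frac{1}{8} \right)} - 134\right) = - 64 \left(\frac{1}{\frac{1}{8} - 3} - 134\right) = - 64 \left(\frac{1}{- \frac{23}{8}} - 134\right) = - 64 \left(- \frac{8}{23} - 134\right) = \left(-64\right) \left(- \frac{3090}{23}\right) = \frac{197760}{23}$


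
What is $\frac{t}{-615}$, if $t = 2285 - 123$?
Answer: $- \frac{2162}{615} \approx -3.5154$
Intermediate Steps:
$t = 2162$ ($t = 2285 - 123 = 2162$)
$\frac{t}{-615} = \frac{2162}{-615} = 2162 \left(- \frac{1}{615}\right) = - \frac{2162}{615}$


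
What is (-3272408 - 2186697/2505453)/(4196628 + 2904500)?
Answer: -2732955542507/5930514150328 ≈ -0.46083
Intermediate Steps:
(-3272408 - 2186697/2505453)/(4196628 + 2904500) = (-3272408 - 2186697*1/2505453)/7101128 = (-3272408 - 728899/835151)*(1/7101128) = -2732955542507/835151*1/7101128 = -2732955542507/5930514150328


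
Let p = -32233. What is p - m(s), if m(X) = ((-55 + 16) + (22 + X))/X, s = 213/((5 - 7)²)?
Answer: -6865774/213 ≈ -32234.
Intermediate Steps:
s = 213/4 (s = 213/((-2)²) = 213/4 ≈ 53.250)
m(X) = (-17 + X)/X (m(X) = (-39 + (22 + X))/X = (-17 + X)/X)
p - m(s) = -32233 - (-17 + 213/4)/213/4 = -32233 - 4*145/(213*4) = -32233 - 1*145/213 = -32233 - 145/213 = -6865774/213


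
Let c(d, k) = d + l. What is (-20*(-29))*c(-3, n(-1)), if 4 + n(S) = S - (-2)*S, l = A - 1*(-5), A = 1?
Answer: 1740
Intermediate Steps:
l = 6 (l = 1 - 1*(-5) = 1 + 5 = 6)
n(S) = -4 + 3*S (n(S) = -4 + (S - (-2)*S) = -4 + (S + 2*S) = -4 + 3*S)
c(d, k) = 6 + d (c(d, k) = d + 6 = 6 + d)
(-20*(-29))*c(-3, n(-1)) = (-20*(-29))*(6 - 3) = 580*3 = 1740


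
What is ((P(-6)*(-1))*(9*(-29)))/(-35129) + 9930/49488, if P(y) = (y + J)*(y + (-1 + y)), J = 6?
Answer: 1655/8248 ≈ 0.20065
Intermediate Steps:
P(y) = (-1 + 2*y)*(6 + y) (P(y) = (y + 6)*(y + (-1 + y)) = (6 + y)*(-1 + 2*y) = (-1 + 2*y)*(6 + y))
((P(-6)*(-1))*(9*(-29)))/(-35129) + 9930/49488 = (((-6 + 2*(-6)² + 11*(-6))*(-1))*(9*(-29)))/(-35129) + 9930/49488 = (((-6 + 2*36 - 66)*(-1))*(-261))*(-1/35129) + 9930*(1/49488) = (((-6 + 72 - 66)*(-1))*(-261))*(-1/35129) + 1655/8248 = ((0*(-1))*(-261))*(-1/35129) + 1655/8248 = (0*(-261))*(-1/35129) + 1655/8248 = 0*(-1/35129) + 1655/8248 = 0 + 1655/8248 = 1655/8248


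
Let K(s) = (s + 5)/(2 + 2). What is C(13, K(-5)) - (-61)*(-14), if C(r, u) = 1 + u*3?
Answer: -853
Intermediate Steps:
K(s) = 5/4 + s/4 (K(s) = (5 + s)/4 = (5 + s)*(¼) = 5/4 + s/4)
C(r, u) = 1 + 3*u
C(13, K(-5)) - (-61)*(-14) = (1 + 3*(5/4 + (¼)*(-5))) - (-61)*(-14) = (1 + 3*(5/4 - 5/4)) - 61*14 = (1 + 3*0) - 854 = (1 + 0) - 854 = 1 - 854 = -853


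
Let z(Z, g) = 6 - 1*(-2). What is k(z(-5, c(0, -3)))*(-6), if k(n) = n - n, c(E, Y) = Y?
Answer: 0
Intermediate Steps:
z(Z, g) = 8 (z(Z, g) = 6 + 2 = 8)
k(n) = 0
k(z(-5, c(0, -3)))*(-6) = 0*(-6) = 0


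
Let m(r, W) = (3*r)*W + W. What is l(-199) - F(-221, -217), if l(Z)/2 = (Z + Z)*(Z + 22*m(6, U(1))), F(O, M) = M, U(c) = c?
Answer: -174107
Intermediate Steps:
m(r, W) = W + 3*W*r (m(r, W) = 3*W*r + W = W + 3*W*r)
l(Z) = 4*Z*(418 + Z) (l(Z) = 2*((Z + Z)*(Z + 22*(1*(1 + 3*6)))) = 2*((2*Z)*(Z + 22*(1*(1 + 18)))) = 2*((2*Z)*(Z + 22*(1*19))) = 2*((2*Z)*(Z + 22*19)) = 2*((2*Z)*(Z + 418)) = 2*((2*Z)*(418 + Z)) = 2*(2*Z*(418 + Z)) = 4*Z*(418 + Z))
l(-199) - F(-221, -217) = 4*(-199)*(418 - 199) - 1*(-217) = 4*(-199)*219 + 217 = -174324 + 217 = -174107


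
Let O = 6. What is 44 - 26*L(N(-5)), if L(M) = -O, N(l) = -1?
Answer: 200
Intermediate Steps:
L(M) = -6 (L(M) = -1*6 = -6)
44 - 26*L(N(-5)) = 44 - 26*(-6) = 44 + 156 = 200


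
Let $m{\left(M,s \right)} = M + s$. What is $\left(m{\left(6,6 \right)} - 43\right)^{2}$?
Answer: $961$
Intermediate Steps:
$\left(m{\left(6,6 \right)} - 43\right)^{2} = \left(\left(6 + 6\right) - 43\right)^{2} = \left(12 - 43\right)^{2} = \left(-31\right)^{2} = 961$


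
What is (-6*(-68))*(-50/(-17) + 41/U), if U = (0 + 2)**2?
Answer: 5382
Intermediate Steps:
U = 4 (U = 2**2 = 4)
(-6*(-68))*(-50/(-17) + 41/U) = (-6*(-68))*(-50/(-17) + 41/4) = 408*(-50*(-1/17) + 41*(1/4)) = 408*(50/17 + 41/4) = 408*(897/68) = 5382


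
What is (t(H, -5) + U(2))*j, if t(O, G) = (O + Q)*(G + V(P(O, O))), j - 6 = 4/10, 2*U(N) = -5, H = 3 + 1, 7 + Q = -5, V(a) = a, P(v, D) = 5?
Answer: -16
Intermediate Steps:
Q = -12 (Q = -7 - 5 = -12)
H = 4
U(N) = -5/2 (U(N) = (1/2)*(-5) = -5/2)
j = 32/5 (j = 6 + 4/10 = 6 + 4*(1/10) = 6 + 2/5 = 32/5 ≈ 6.4000)
t(O, G) = (-12 + O)*(5 + G) (t(O, G) = (O - 12)*(G + 5) = (-12 + O)*(5 + G))
(t(H, -5) + U(2))*j = ((-60 - 12*(-5) + 5*4 - 5*4) - 5/2)*(32/5) = ((-60 + 60 + 20 - 20) - 5/2)*(32/5) = (0 - 5/2)*(32/5) = -5/2*32/5 = -16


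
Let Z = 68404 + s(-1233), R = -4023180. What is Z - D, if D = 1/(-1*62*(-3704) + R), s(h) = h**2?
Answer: 6026757733677/3793532 ≈ 1.5887e+6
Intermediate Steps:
Z = 1588693 (Z = 68404 + (-1233)**2 = 68404 + 1520289 = 1588693)
D = -1/3793532 (D = 1/(-1*62*(-3704) - 4023180) = 1/(-62*(-3704) - 4023180) = 1/(229648 - 4023180) = 1/(-3793532) = -1/3793532 ≈ -2.6361e-7)
Z - D = 1588693 - 1*(-1/3793532) = 1588693 + 1/3793532 = 6026757733677/3793532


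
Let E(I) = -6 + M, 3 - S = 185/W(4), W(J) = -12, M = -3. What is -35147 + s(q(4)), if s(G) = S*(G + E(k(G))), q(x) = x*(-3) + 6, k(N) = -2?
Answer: -141693/4 ≈ -35423.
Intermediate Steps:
S = 221/12 (S = 3 - 185/(-12) = 3 - 185*(-1)/12 = 3 - 1*(-185/12) = 3 + 185/12 = 221/12 ≈ 18.417)
E(I) = -9 (E(I) = -6 - 3 = -9)
q(x) = 6 - 3*x (q(x) = -3*x + 6 = 6 - 3*x)
s(G) = -663/4 + 221*G/12 (s(G) = 221*(G - 9)/12 = 221*(-9 + G)/12 = -663/4 + 221*G/12)
-35147 + s(q(4)) = -35147 + (-663/4 + 221*(6 - 3*4)/12) = -35147 + (-663/4 + 221*(6 - 12)/12) = -35147 + (-663/4 + (221/12)*(-6)) = -35147 + (-663/4 - 221/2) = -35147 - 1105/4 = -141693/4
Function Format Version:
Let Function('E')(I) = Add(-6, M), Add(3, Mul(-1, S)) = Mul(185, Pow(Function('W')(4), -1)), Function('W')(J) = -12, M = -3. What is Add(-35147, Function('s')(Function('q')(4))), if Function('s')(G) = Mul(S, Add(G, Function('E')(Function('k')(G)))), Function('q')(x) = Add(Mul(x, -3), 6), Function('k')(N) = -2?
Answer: Rational(-141693, 4) ≈ -35423.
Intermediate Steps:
S = Rational(221, 12) (S = Add(3, Mul(-1, Mul(185, Pow(-12, -1)))) = Add(3, Mul(-1, Mul(185, Rational(-1, 12)))) = Add(3, Mul(-1, Rational(-185, 12))) = Add(3, Rational(185, 12)) = Rational(221, 12) ≈ 18.417)
Function('E')(I) = -9 (Function('E')(I) = Add(-6, -3) = -9)
Function('q')(x) = Add(6, Mul(-3, x)) (Function('q')(x) = Add(Mul(-3, x), 6) = Add(6, Mul(-3, x)))
Function('s')(G) = Add(Rational(-663, 4), Mul(Rational(221, 12), G)) (Function('s')(G) = Mul(Rational(221, 12), Add(G, -9)) = Mul(Rational(221, 12), Add(-9, G)) = Add(Rational(-663, 4), Mul(Rational(221, 12), G)))
Add(-35147, Function('s')(Function('q')(4))) = Add(-35147, Add(Rational(-663, 4), Mul(Rational(221, 12), Add(6, Mul(-3, 4))))) = Add(-35147, Add(Rational(-663, 4), Mul(Rational(221, 12), Add(6, -12)))) = Add(-35147, Add(Rational(-663, 4), Mul(Rational(221, 12), -6))) = Add(-35147, Add(Rational(-663, 4), Rational(-221, 2))) = Add(-35147, Rational(-1105, 4)) = Rational(-141693, 4)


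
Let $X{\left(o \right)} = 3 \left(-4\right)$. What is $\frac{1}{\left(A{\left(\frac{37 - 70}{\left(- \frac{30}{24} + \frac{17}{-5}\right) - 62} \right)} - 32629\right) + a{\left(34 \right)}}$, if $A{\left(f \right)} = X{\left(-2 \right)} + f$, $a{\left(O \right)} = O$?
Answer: $- \frac{1333}{43464471} \approx -3.0669 \cdot 10^{-5}$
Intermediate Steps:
$X{\left(o \right)} = -12$
$A{\left(f \right)} = -12 + f$
$\frac{1}{\left(A{\left(\frac{37 - 70}{\left(- \frac{30}{24} + \frac{17}{-5}\right) - 62} \right)} - 32629\right) + a{\left(34 \right)}} = \frac{1}{\left(\left(-12 + \frac{37 - 70}{\left(- \frac{30}{24} + \frac{17}{-5}\right) - 62}\right) - 32629\right) + 34} = \frac{1}{\left(\left(-12 - \frac{33}{\left(\left(-30\right) \frac{1}{24} + 17 \left(- \frac{1}{5}\right)\right) - 62}\right) - 32629\right) + 34} = \frac{1}{\left(\left(-12 - \frac{33}{\left(- \frac{5}{4} - \frac{17}{5}\right) - 62}\right) - 32629\right) + 34} = \frac{1}{\left(\left(-12 - \frac{33}{- \frac{93}{20} - 62}\right) - 32629\right) + 34} = \frac{1}{\left(\left(-12 - \frac{33}{- \frac{1333}{20}}\right) - 32629\right) + 34} = \frac{1}{\left(\left(-12 - - \frac{660}{1333}\right) - 32629\right) + 34} = \frac{1}{\left(\left(-12 + \frac{660}{1333}\right) - 32629\right) + 34} = \frac{1}{\left(- \frac{15336}{1333} - 32629\right) + 34} = \frac{1}{- \frac{43509793}{1333} + 34} = \frac{1}{- \frac{43464471}{1333}} = - \frac{1333}{43464471}$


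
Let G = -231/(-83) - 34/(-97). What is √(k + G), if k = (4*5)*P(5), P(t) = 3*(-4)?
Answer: I*√15353345561/8051 ≈ 15.39*I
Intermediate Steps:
P(t) = -12
k = -240 (k = (4*5)*(-12) = 20*(-12) = -240)
G = 25229/8051 (G = -231*(-1/83) - 34*(-1/97) = 231/83 + 34/97 = 25229/8051 ≈ 3.1336)
√(k + G) = √(-240 + 25229/8051) = √(-1907011/8051) = I*√15353345561/8051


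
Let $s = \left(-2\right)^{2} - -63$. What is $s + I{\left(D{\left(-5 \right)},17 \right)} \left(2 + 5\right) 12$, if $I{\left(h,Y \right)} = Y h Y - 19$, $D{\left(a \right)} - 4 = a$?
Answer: $-25805$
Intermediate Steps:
$D{\left(a \right)} = 4 + a$
$I{\left(h,Y \right)} = -19 + h Y^{2}$ ($I{\left(h,Y \right)} = h Y^{2} - 19 = -19 + h Y^{2}$)
$s = 67$ ($s = 4 + 63 = 67$)
$s + I{\left(D{\left(-5 \right)},17 \right)} \left(2 + 5\right) 12 = 67 + \left(-19 + \left(4 - 5\right) 17^{2}\right) \left(2 + 5\right) 12 = 67 + \left(-19 - 289\right) 7 \cdot 12 = 67 + \left(-19 - 289\right) 84 = 67 - 25872 = -25805$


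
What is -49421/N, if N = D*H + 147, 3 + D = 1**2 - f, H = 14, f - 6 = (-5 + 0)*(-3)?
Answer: 49421/175 ≈ 282.41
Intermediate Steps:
f = 21 (f = 6 + (-5 + 0)*(-3) = 6 - 5*(-3) = 6 + 15 = 21)
D = -23 (D = -3 + (1**2 - 1*21) = -3 + (1 - 21) = -3 - 20 = -23)
N = -175 (N = -23*14 + 147 = -322 + 147 = -175)
-49421/N = -49421/(-175) = -49421*(-1/175) = 49421/175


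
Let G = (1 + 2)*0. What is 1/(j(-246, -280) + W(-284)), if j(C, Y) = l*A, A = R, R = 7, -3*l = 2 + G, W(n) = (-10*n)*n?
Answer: -3/2419694 ≈ -1.2398e-6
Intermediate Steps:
G = 0 (G = 3*0 = 0)
W(n) = -10*n²
l = -⅔ (l = -(2 + 0)/3 = -⅓*2 = -⅔ ≈ -0.66667)
A = 7
j(C, Y) = -14/3 (j(C, Y) = -⅔*7 = -14/3)
1/(j(-246, -280) + W(-284)) = 1/(-14/3 - 10*(-284)²) = 1/(-14/3 - 10*80656) = 1/(-14/3 - 806560) = 1/(-2419694/3) = -3/2419694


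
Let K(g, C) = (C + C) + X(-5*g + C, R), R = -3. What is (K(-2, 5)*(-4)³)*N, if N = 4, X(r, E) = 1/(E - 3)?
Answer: -7552/3 ≈ -2517.3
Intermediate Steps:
X(r, E) = 1/(-3 + E)
K(g, C) = -⅙ + 2*C (K(g, C) = (C + C) + 1/(-3 - 3) = 2*C + 1/(-6) = 2*C - ⅙ = -⅙ + 2*C)
(K(-2, 5)*(-4)³)*N = ((-⅙ + 2*5)*(-4)³)*4 = ((-⅙ + 10)*(-64))*4 = ((59/6)*(-64))*4 = -1888/3*4 = -7552/3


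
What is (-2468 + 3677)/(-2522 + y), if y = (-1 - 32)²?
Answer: -1209/1433 ≈ -0.84368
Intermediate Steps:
y = 1089 (y = (-33)² = 1089)
(-2468 + 3677)/(-2522 + y) = (-2468 + 3677)/(-2522 + 1089) = 1209/(-1433) = 1209*(-1/1433) = -1209/1433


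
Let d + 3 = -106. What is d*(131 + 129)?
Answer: -28340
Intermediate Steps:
d = -109 (d = -3 - 106 = -109)
d*(131 + 129) = -109*(131 + 129) = -109*260 = -28340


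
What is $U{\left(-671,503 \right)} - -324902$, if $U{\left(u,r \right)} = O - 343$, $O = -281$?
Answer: $324278$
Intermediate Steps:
$U{\left(u,r \right)} = -624$ ($U{\left(u,r \right)} = -281 - 343 = -624$)
$U{\left(-671,503 \right)} - -324902 = -624 - -324902 = -624 + 324902 = 324278$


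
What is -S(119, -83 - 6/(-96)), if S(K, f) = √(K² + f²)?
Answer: -√5386145/16 ≈ -145.05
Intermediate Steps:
-S(119, -83 - 6/(-96)) = -√(119² + (-83 - 6/(-96))²) = -√(14161 + (-83 - 6*(-1)/96)²) = -√(14161 + (-83 - 1*(-1/16))²) = -√(14161 + (-83 + 1/16)²) = -√(14161 + (-1327/16)²) = -√(14161 + 1760929/256) = -√(5386145/256) = -√5386145/16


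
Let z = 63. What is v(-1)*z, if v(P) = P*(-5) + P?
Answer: 252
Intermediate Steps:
v(P) = -4*P (v(P) = -5*P + P = -4*P)
v(-1)*z = -4*(-1)*63 = 4*63 = 252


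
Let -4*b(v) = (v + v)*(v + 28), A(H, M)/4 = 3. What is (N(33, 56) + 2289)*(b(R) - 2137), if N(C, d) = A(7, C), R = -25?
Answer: -9661899/2 ≈ -4.8310e+6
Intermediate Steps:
A(H, M) = 12 (A(H, M) = 4*3 = 12)
N(C, d) = 12
b(v) = -v*(28 + v)/2 (b(v) = -(v + v)*(v + 28)/4 = -2*v*(28 + v)/4 = -v*(28 + v)/2)
(N(33, 56) + 2289)*(b(R) - 2137) = (12 + 2289)*(-½*(-25)*(28 - 25) - 2137) = 2301*(-½*(-25)*3 - 2137) = 2301*(75/2 - 2137) = 2301*(-4199/2) = -9661899/2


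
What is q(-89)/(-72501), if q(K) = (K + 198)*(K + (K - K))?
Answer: 9701/72501 ≈ 0.13381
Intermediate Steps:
q(K) = K*(198 + K) (q(K) = (198 + K)*(K + 0) = (198 + K)*K = K*(198 + K))
q(-89)/(-72501) = -89*(198 - 89)/(-72501) = -89*109*(-1/72501) = -9701*(-1/72501) = 9701/72501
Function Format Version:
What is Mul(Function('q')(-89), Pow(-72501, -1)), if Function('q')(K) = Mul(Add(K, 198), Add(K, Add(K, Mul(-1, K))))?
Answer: Rational(9701, 72501) ≈ 0.13381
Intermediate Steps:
Function('q')(K) = Mul(K, Add(198, K)) (Function('q')(K) = Mul(Add(198, K), Add(K, 0)) = Mul(Add(198, K), K) = Mul(K, Add(198, K)))
Mul(Function('q')(-89), Pow(-72501, -1)) = Mul(Mul(-89, Add(198, -89)), Pow(-72501, -1)) = Mul(Mul(-89, 109), Rational(-1, 72501)) = Mul(-9701, Rational(-1, 72501)) = Rational(9701, 72501)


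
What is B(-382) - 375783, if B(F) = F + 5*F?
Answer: -378075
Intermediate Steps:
B(F) = 6*F
B(-382) - 375783 = 6*(-382) - 375783 = -2292 - 375783 = -378075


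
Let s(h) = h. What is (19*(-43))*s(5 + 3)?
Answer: -6536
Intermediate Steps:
(19*(-43))*s(5 + 3) = (19*(-43))*(5 + 3) = -817*8 = -6536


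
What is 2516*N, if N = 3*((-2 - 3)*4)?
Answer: -150960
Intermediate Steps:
N = -60 (N = 3*(-5*4) = 3*(-20) = -60)
2516*N = 2516*(-60) = -150960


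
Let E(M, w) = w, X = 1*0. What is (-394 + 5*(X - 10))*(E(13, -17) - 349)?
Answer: 162504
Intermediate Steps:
X = 0
(-394 + 5*(X - 10))*(E(13, -17) - 349) = (-394 + 5*(0 - 10))*(-17 - 349) = (-394 + 5*(-10))*(-366) = (-394 - 50)*(-366) = -444*(-366) = 162504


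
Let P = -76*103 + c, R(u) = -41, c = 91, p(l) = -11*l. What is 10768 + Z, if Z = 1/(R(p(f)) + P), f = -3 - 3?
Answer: 83753503/7778 ≈ 10768.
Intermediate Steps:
f = -6
P = -7737 (P = -76*103 + 91 = -7828 + 91 = -7737)
Z = -1/7778 (Z = 1/(-41 - 7737) = 1/(-7778) = -1/7778 ≈ -0.00012857)
10768 + Z = 10768 - 1/7778 = 83753503/7778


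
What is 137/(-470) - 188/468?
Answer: -38119/54990 ≈ -0.69320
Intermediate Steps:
137/(-470) - 188/468 = 137*(-1/470) - 188*1/468 = -137/470 - 47/117 = -38119/54990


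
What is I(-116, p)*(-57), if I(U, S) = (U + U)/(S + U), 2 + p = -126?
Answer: -3306/61 ≈ -54.197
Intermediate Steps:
p = -128 (p = -2 - 126 = -128)
I(U, S) = 2*U/(S + U) (I(U, S) = (2*U)/(S + U) = 2*U/(S + U))
I(-116, p)*(-57) = (2*(-116)/(-128 - 116))*(-57) = (2*(-116)/(-244))*(-57) = (2*(-116)*(-1/244))*(-57) = (58/61)*(-57) = -3306/61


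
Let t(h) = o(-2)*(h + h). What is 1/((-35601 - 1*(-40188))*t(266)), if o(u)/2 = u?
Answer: -1/9761136 ≈ -1.0245e-7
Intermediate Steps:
o(u) = 2*u
t(h) = -8*h (t(h) = (2*(-2))*(h + h) = -8*h)
1/((-35601 - 1*(-40188))*t(266)) = 1/((-35601 - 1*(-40188))*((-8*266))) = 1/((-35601 + 40188)*(-2128)) = -1/2128/4587 = (1/4587)*(-1/2128) = -1/9761136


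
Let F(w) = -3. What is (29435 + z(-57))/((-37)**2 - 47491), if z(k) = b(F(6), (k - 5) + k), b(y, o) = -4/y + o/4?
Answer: -352879/553464 ≈ -0.63758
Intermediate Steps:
b(y, o) = -4/y + o/4 (b(y, o) = -4/y + o*(1/4) = -4/y + o/4)
z(k) = 1/12 + k/2 (z(k) = -4/(-3) + ((k - 5) + k)/4 = -4*(-1/3) + ((-5 + k) + k)/4 = 4/3 + (-5 + 2*k)/4 = 4/3 + (-5/4 + k/2) = 1/12 + k/2)
(29435 + z(-57))/((-37)**2 - 47491) = (29435 + (1/12 + (1/2)*(-57)))/((-37)**2 - 47491) = (29435 + (1/12 - 57/2))/(1369 - 47491) = (29435 - 341/12)/(-46122) = (352879/12)*(-1/46122) = -352879/553464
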